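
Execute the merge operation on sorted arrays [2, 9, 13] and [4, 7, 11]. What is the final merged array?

Merging process:

Compare 2 vs 4: take 2 from left. Merged: [2]
Compare 9 vs 4: take 4 from right. Merged: [2, 4]
Compare 9 vs 7: take 7 from right. Merged: [2, 4, 7]
Compare 9 vs 11: take 9 from left. Merged: [2, 4, 7, 9]
Compare 13 vs 11: take 11 from right. Merged: [2, 4, 7, 9, 11]
Append remaining from left: [13]. Merged: [2, 4, 7, 9, 11, 13]

Final merged array: [2, 4, 7, 9, 11, 13]
Total comparisons: 5

The merged array is [2, 4, 7, 9, 11, 13], requiring 5 comparisons. The merge step runs in O(n) time where n is the total number of elements.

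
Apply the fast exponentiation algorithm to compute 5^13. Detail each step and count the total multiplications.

Computing 5^13 by squaring (build up from 5^1; each line after the first costs one multiplication):

5^1 = 5
5^2 = (5^1)^2 = 5^2 = 25
5^3 = 5 * 5^2 = 5 * 25 = 125
5^6 = (5^3)^2 = 125^2 = 15625
5^12 = (5^6)^2 = 15625^2 = 244140625
5^13 = 5 * 5^12 = 5 * 244140625 = 1220703125

Result: 1220703125
Multiplications needed: 5 (5 lines after 5^1)

5^13 = 1220703125. Using exponentiation by squaring, this requires 5 multiplications. The key idea: if the exponent is even, square the half-power; if odd, multiply by the base once.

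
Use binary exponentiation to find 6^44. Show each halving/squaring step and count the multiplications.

Computing 6^44 by squaring (build up from 6^1; each line after the first costs one multiplication):

6^1 = 6
6^2 = (6^1)^2 = 6^2 = 36
6^4 = (6^2)^2 = 36^2 = 1296
6^5 = 6 * 6^4 = 6 * 1296 = 7776
6^10 = (6^5)^2 = 7776^2 = 60466176
6^11 = 6 * 6^10 = 6 * 60466176 = 362797056
6^22 = (6^11)^2 = 362797056^2 = 131621703842267136
6^44 = (6^22)^2 = 131621703842267136^2 = 17324272922341479351919144385642496

Result: 17324272922341479351919144385642496
Multiplications needed: 7 (7 lines after 6^1)

6^44 = 17324272922341479351919144385642496. Using exponentiation by squaring, this requires 7 multiplications. The key idea: if the exponent is even, square the half-power; if odd, multiply by the base once.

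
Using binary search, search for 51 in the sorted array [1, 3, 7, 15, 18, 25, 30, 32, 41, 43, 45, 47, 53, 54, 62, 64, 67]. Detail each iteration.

Binary search for 51 in [1, 3, 7, 15, 18, 25, 30, 32, 41, 43, 45, 47, 53, 54, 62, 64, 67]:

lo=0, hi=16, mid=8, arr[mid]=41 -> 41 < 51, search right half
lo=9, hi=16, mid=12, arr[mid]=53 -> 53 > 51, search left half
lo=9, hi=11, mid=10, arr[mid]=45 -> 45 < 51, search right half
lo=11, hi=11, mid=11, arr[mid]=47 -> 47 < 51, search right half
lo=12 > hi=11, target 51 not found

Binary search determines that 51 is not in the array after 4 comparisons. The search space was exhausted without finding the target.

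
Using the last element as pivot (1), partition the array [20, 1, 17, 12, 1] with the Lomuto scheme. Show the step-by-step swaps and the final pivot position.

Lomuto partition with pivot = 1:

Initial array: [20, 1, 17, 12, 1]

arr[0]=20 > 1: no swap
arr[1]=1 <= 1: swap with position 0, array becomes [1, 20, 17, 12, 1]
arr[2]=17 > 1: no swap
arr[3]=12 > 1: no swap

Place pivot at position 1: [1, 1, 17, 12, 20]
Pivot position: 1

After partitioning with pivot 1, the array becomes [1, 1, 17, 12, 20]. The pivot is placed at index 1. All elements to the left of the pivot are <= 1, and all elements to the right are > 1.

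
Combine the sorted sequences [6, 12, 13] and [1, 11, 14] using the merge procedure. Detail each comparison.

Merging process:

Compare 6 vs 1: take 1 from right. Merged: [1]
Compare 6 vs 11: take 6 from left. Merged: [1, 6]
Compare 12 vs 11: take 11 from right. Merged: [1, 6, 11]
Compare 12 vs 14: take 12 from left. Merged: [1, 6, 11, 12]
Compare 13 vs 14: take 13 from left. Merged: [1, 6, 11, 12, 13]
Append remaining from right: [14]. Merged: [1, 6, 11, 12, 13, 14]

Final merged array: [1, 6, 11, 12, 13, 14]
Total comparisons: 5

The merged array is [1, 6, 11, 12, 13, 14], requiring 5 comparisons. The merge step runs in O(n) time where n is the total number of elements.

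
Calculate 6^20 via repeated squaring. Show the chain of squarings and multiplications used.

Computing 6^20 by squaring (build up from 6^1; each line after the first costs one multiplication):

6^1 = 6
6^2 = (6^1)^2 = 6^2 = 36
6^4 = (6^2)^2 = 36^2 = 1296
6^5 = 6 * 6^4 = 6 * 1296 = 7776
6^10 = (6^5)^2 = 7776^2 = 60466176
6^20 = (6^10)^2 = 60466176^2 = 3656158440062976

Result: 3656158440062976
Multiplications needed: 5 (5 lines after 6^1)

6^20 = 3656158440062976. Using exponentiation by squaring, this requires 5 multiplications. The key idea: if the exponent is even, square the half-power; if odd, multiply by the base once.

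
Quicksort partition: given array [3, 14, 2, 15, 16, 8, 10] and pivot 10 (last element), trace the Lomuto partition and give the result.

Lomuto partition with pivot = 10:

Initial array: [3, 14, 2, 15, 16, 8, 10]

arr[0]=3 <= 10: swap with position 0, array becomes [3, 14, 2, 15, 16, 8, 10]
arr[1]=14 > 10: no swap
arr[2]=2 <= 10: swap with position 1, array becomes [3, 2, 14, 15, 16, 8, 10]
arr[3]=15 > 10: no swap
arr[4]=16 > 10: no swap
arr[5]=8 <= 10: swap with position 2, array becomes [3, 2, 8, 15, 16, 14, 10]

Place pivot at position 3: [3, 2, 8, 10, 16, 14, 15]
Pivot position: 3

After partitioning with pivot 10, the array becomes [3, 2, 8, 10, 16, 14, 15]. The pivot is placed at index 3. All elements to the left of the pivot are <= 10, and all elements to the right are > 10.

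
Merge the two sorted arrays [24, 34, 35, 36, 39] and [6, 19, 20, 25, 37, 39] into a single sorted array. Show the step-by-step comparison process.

Merging process:

Compare 24 vs 6: take 6 from right. Merged: [6]
Compare 24 vs 19: take 19 from right. Merged: [6, 19]
Compare 24 vs 20: take 20 from right. Merged: [6, 19, 20]
Compare 24 vs 25: take 24 from left. Merged: [6, 19, 20, 24]
Compare 34 vs 25: take 25 from right. Merged: [6, 19, 20, 24, 25]
Compare 34 vs 37: take 34 from left. Merged: [6, 19, 20, 24, 25, 34]
Compare 35 vs 37: take 35 from left. Merged: [6, 19, 20, 24, 25, 34, 35]
Compare 36 vs 37: take 36 from left. Merged: [6, 19, 20, 24, 25, 34, 35, 36]
Compare 39 vs 37: take 37 from right. Merged: [6, 19, 20, 24, 25, 34, 35, 36, 37]
Compare 39 vs 39: take 39 from left. Merged: [6, 19, 20, 24, 25, 34, 35, 36, 37, 39]
Append remaining from right: [39]. Merged: [6, 19, 20, 24, 25, 34, 35, 36, 37, 39, 39]

Final merged array: [6, 19, 20, 24, 25, 34, 35, 36, 37, 39, 39]
Total comparisons: 10

The merged array is [6, 19, 20, 24, 25, 34, 35, 36, 37, 39, 39], requiring 10 comparisons. The merge step runs in O(n) time where n is the total number of elements.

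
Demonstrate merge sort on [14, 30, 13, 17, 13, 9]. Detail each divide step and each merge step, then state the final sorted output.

Merge sort trace:

Split: [14, 30, 13, 17, 13, 9] -> [14, 30, 13] and [17, 13, 9]
  Split: [14, 30, 13] -> [14] and [30, 13]
    Split: [30, 13] -> [30] and [13]
    Merge: [30] + [13] -> [13, 30]
  Merge: [14] + [13, 30] -> [13, 14, 30]
  Split: [17, 13, 9] -> [17] and [13, 9]
    Split: [13, 9] -> [13] and [9]
    Merge: [13] + [9] -> [9, 13]
  Merge: [17] + [9, 13] -> [9, 13, 17]
Merge: [13, 14, 30] + [9, 13, 17] -> [9, 13, 13, 14, 17, 30]

Final sorted array: [9, 13, 13, 14, 17, 30]

The merge sort proceeds by recursively splitting the array and merging sorted halves.
After all merges, the sorted array is [9, 13, 13, 14, 17, 30].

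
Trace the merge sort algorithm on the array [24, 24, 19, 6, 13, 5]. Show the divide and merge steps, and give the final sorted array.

Merge sort trace:

Split: [24, 24, 19, 6, 13, 5] -> [24, 24, 19] and [6, 13, 5]
  Split: [24, 24, 19] -> [24] and [24, 19]
    Split: [24, 19] -> [24] and [19]
    Merge: [24] + [19] -> [19, 24]
  Merge: [24] + [19, 24] -> [19, 24, 24]
  Split: [6, 13, 5] -> [6] and [13, 5]
    Split: [13, 5] -> [13] and [5]
    Merge: [13] + [5] -> [5, 13]
  Merge: [6] + [5, 13] -> [5, 6, 13]
Merge: [19, 24, 24] + [5, 6, 13] -> [5, 6, 13, 19, 24, 24]

Final sorted array: [5, 6, 13, 19, 24, 24]

The merge sort proceeds by recursively splitting the array and merging sorted halves.
After all merges, the sorted array is [5, 6, 13, 19, 24, 24].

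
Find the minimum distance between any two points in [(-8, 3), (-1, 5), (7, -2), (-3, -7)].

Computing all pairwise distances among 4 points:

d((-8, 3), (-1, 5)) = 7.2801 <-- minimum
d((-8, 3), (7, -2)) = 15.8114
d((-8, 3), (-3, -7)) = 11.1803
d((-1, 5), (7, -2)) = 10.6301
d((-1, 5), (-3, -7)) = 12.1655
d((7, -2), (-3, -7)) = 11.1803

Closest pair: (-8, 3) and (-1, 5) with distance 7.2801

The closest pair is (-8, 3) and (-1, 5) with Euclidean distance 7.2801. For 4 points, brute-force pairwise comparison is shown above. For large n, the divide-and-conquer algorithm (sort by x, recurse on halves, check the dividing strip) achieves O(n log n).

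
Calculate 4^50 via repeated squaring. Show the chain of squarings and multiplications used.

Computing 4^50 by squaring (build up from 4^1; each line after the first costs one multiplication):

4^1 = 4
4^2 = (4^1)^2 = 4^2 = 16
4^3 = 4 * 4^2 = 4 * 16 = 64
4^6 = (4^3)^2 = 64^2 = 4096
4^12 = (4^6)^2 = 4096^2 = 16777216
4^24 = (4^12)^2 = 16777216^2 = 281474976710656
4^25 = 4 * 4^24 = 4 * 281474976710656 = 1125899906842624
4^50 = (4^25)^2 = 1125899906842624^2 = 1267650600228229401496703205376

Result: 1267650600228229401496703205376
Multiplications needed: 7 (7 lines after 4^1)

4^50 = 1267650600228229401496703205376. Using exponentiation by squaring, this requires 7 multiplications. The key idea: if the exponent is even, square the half-power; if odd, multiply by the base once.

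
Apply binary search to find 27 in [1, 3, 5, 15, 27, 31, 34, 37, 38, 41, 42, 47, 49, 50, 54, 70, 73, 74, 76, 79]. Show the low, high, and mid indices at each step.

Binary search for 27 in [1, 3, 5, 15, 27, 31, 34, 37, 38, 41, 42, 47, 49, 50, 54, 70, 73, 74, 76, 79]:

lo=0, hi=19, mid=9, arr[mid]=41 -> 41 > 27, search left half
lo=0, hi=8, mid=4, arr[mid]=27 -> Found target at index 4!

Binary search finds 27 at index 4 after 2 comparisons. The search repeatedly halves the search space by comparing with the middle element.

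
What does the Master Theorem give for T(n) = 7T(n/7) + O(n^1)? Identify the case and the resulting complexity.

Master Theorem for T(n) = 7T(n/7) + O(n^1):

a = 7, b = 7, c = 1
log_b(a) = log_7(7) = 1.0000

Case 2: c = 1 = log_7(7) = 1.0000
T(n) = O(n^1 log n) = O(n log n)

For T(n) = 7T(n/7) + O(n^1): log_7(7) = 1.0000. This is Case 2 of the Master Theorem (c = log_b(a), equal work at all levels), giving O(n log n).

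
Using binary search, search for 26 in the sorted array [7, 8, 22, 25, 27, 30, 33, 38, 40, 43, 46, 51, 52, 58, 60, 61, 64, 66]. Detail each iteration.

Binary search for 26 in [7, 8, 22, 25, 27, 30, 33, 38, 40, 43, 46, 51, 52, 58, 60, 61, 64, 66]:

lo=0, hi=17, mid=8, arr[mid]=40 -> 40 > 26, search left half
lo=0, hi=7, mid=3, arr[mid]=25 -> 25 < 26, search right half
lo=4, hi=7, mid=5, arr[mid]=30 -> 30 > 26, search left half
lo=4, hi=4, mid=4, arr[mid]=27 -> 27 > 26, search left half
lo=4 > hi=3, target 26 not found

Binary search determines that 26 is not in the array after 4 comparisons. The search space was exhausted without finding the target.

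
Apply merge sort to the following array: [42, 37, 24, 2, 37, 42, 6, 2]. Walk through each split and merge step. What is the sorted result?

Merge sort trace:

Split: [42, 37, 24, 2, 37, 42, 6, 2] -> [42, 37, 24, 2] and [37, 42, 6, 2]
  Split: [42, 37, 24, 2] -> [42, 37] and [24, 2]
    Split: [42, 37] -> [42] and [37]
    Merge: [42] + [37] -> [37, 42]
    Split: [24, 2] -> [24] and [2]
    Merge: [24] + [2] -> [2, 24]
  Merge: [37, 42] + [2, 24] -> [2, 24, 37, 42]
  Split: [37, 42, 6, 2] -> [37, 42] and [6, 2]
    Split: [37, 42] -> [37] and [42]
    Merge: [37] + [42] -> [37, 42]
    Split: [6, 2] -> [6] and [2]
    Merge: [6] + [2] -> [2, 6]
  Merge: [37, 42] + [2, 6] -> [2, 6, 37, 42]
Merge: [2, 24, 37, 42] + [2, 6, 37, 42] -> [2, 2, 6, 24, 37, 37, 42, 42]

Final sorted array: [2, 2, 6, 24, 37, 37, 42, 42]

The merge sort proceeds by recursively splitting the array and merging sorted halves.
After all merges, the sorted array is [2, 2, 6, 24, 37, 37, 42, 42].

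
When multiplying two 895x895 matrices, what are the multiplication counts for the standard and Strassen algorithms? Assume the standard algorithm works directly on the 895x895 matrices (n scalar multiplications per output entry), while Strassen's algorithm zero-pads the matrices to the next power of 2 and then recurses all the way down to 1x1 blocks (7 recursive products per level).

Matrix multiplication for 895x895 matrices:

Strassen's algorithm requires power-of-2 dimensions. Pad 895x895 to 1024x1024 (next power of 2).

Standard algorithm: 895^3 = 716917375 multiplications
Strassen's algorithm: 7^(log2(1024)) = 7^10 = 282475249 multiplications
Savings: 716917375 - 282475249 = 434442126 multiplications

Standard: 716917375 multiplications (895^3). Strassen: 282475249 multiplications (7^10, after padding to 1024x1024). Strassen reduces 8 recursive multiplications to 7 at each level.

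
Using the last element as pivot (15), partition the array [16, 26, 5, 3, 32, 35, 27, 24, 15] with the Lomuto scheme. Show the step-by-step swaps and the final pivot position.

Lomuto partition with pivot = 15:

Initial array: [16, 26, 5, 3, 32, 35, 27, 24, 15]

arr[0]=16 > 15: no swap
arr[1]=26 > 15: no swap
arr[2]=5 <= 15: swap with position 0, array becomes [5, 26, 16, 3, 32, 35, 27, 24, 15]
arr[3]=3 <= 15: swap with position 1, array becomes [5, 3, 16, 26, 32, 35, 27, 24, 15]
arr[4]=32 > 15: no swap
arr[5]=35 > 15: no swap
arr[6]=27 > 15: no swap
arr[7]=24 > 15: no swap

Place pivot at position 2: [5, 3, 15, 26, 32, 35, 27, 24, 16]
Pivot position: 2

After partitioning with pivot 15, the array becomes [5, 3, 15, 26, 32, 35, 27, 24, 16]. The pivot is placed at index 2. All elements to the left of the pivot are <= 15, and all elements to the right are > 15.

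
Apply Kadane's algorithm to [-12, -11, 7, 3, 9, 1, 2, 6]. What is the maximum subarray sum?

Using Kadane's algorithm on [-12, -11, 7, 3, 9, 1, 2, 6]:

Scanning through the array:
Position 1 (value -11): max_ending_here = -11, max_so_far = -11
Position 2 (value 7): max_ending_here = 7, max_so_far = 7
Position 3 (value 3): max_ending_here = 10, max_so_far = 10
Position 4 (value 9): max_ending_here = 19, max_so_far = 19
Position 5 (value 1): max_ending_here = 20, max_so_far = 20
Position 6 (value 2): max_ending_here = 22, max_so_far = 22
Position 7 (value 6): max_ending_here = 28, max_so_far = 28

Maximum subarray: [7, 3, 9, 1, 2, 6]
Maximum sum: 28

The maximum subarray is [7, 3, 9, 1, 2, 6] with sum 28. This subarray runs from index 2 to index 7.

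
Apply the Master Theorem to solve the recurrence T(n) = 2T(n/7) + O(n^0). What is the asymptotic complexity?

Master Theorem for T(n) = 2T(n/7) + O(n^0):

a = 2, b = 7, c = 0
log_b(a) = log_7(2) = 0.3562

Case 1: c = 0 < log_7(2) = 0.3562
T(n) = O(n^(log_7 2))

For T(n) = 2T(n/7) + O(n^0): log_7(2) = 0.3562. This is Case 1 of the Master Theorem (c < log_b(a), work dominated by leaves), giving O(n^(log_7 2)).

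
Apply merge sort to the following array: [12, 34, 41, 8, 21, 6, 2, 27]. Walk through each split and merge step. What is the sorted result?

Merge sort trace:

Split: [12, 34, 41, 8, 21, 6, 2, 27] -> [12, 34, 41, 8] and [21, 6, 2, 27]
  Split: [12, 34, 41, 8] -> [12, 34] and [41, 8]
    Split: [12, 34] -> [12] and [34]
    Merge: [12] + [34] -> [12, 34]
    Split: [41, 8] -> [41] and [8]
    Merge: [41] + [8] -> [8, 41]
  Merge: [12, 34] + [8, 41] -> [8, 12, 34, 41]
  Split: [21, 6, 2, 27] -> [21, 6] and [2, 27]
    Split: [21, 6] -> [21] and [6]
    Merge: [21] + [6] -> [6, 21]
    Split: [2, 27] -> [2] and [27]
    Merge: [2] + [27] -> [2, 27]
  Merge: [6, 21] + [2, 27] -> [2, 6, 21, 27]
Merge: [8, 12, 34, 41] + [2, 6, 21, 27] -> [2, 6, 8, 12, 21, 27, 34, 41]

Final sorted array: [2, 6, 8, 12, 21, 27, 34, 41]

The merge sort proceeds by recursively splitting the array and merging sorted halves.
After all merges, the sorted array is [2, 6, 8, 12, 21, 27, 34, 41].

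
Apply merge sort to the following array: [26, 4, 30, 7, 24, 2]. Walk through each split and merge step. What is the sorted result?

Merge sort trace:

Split: [26, 4, 30, 7, 24, 2] -> [26, 4, 30] and [7, 24, 2]
  Split: [26, 4, 30] -> [26] and [4, 30]
    Split: [4, 30] -> [4] and [30]
    Merge: [4] + [30] -> [4, 30]
  Merge: [26] + [4, 30] -> [4, 26, 30]
  Split: [7, 24, 2] -> [7] and [24, 2]
    Split: [24, 2] -> [24] and [2]
    Merge: [24] + [2] -> [2, 24]
  Merge: [7] + [2, 24] -> [2, 7, 24]
Merge: [4, 26, 30] + [2, 7, 24] -> [2, 4, 7, 24, 26, 30]

Final sorted array: [2, 4, 7, 24, 26, 30]

The merge sort proceeds by recursively splitting the array and merging sorted halves.
After all merges, the sorted array is [2, 4, 7, 24, 26, 30].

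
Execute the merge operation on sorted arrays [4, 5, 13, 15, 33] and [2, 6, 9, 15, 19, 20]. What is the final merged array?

Merging process:

Compare 4 vs 2: take 2 from right. Merged: [2]
Compare 4 vs 6: take 4 from left. Merged: [2, 4]
Compare 5 vs 6: take 5 from left. Merged: [2, 4, 5]
Compare 13 vs 6: take 6 from right. Merged: [2, 4, 5, 6]
Compare 13 vs 9: take 9 from right. Merged: [2, 4, 5, 6, 9]
Compare 13 vs 15: take 13 from left. Merged: [2, 4, 5, 6, 9, 13]
Compare 15 vs 15: take 15 from left. Merged: [2, 4, 5, 6, 9, 13, 15]
Compare 33 vs 15: take 15 from right. Merged: [2, 4, 5, 6, 9, 13, 15, 15]
Compare 33 vs 19: take 19 from right. Merged: [2, 4, 5, 6, 9, 13, 15, 15, 19]
Compare 33 vs 20: take 20 from right. Merged: [2, 4, 5, 6, 9, 13, 15, 15, 19, 20]
Append remaining from left: [33]. Merged: [2, 4, 5, 6, 9, 13, 15, 15, 19, 20, 33]

Final merged array: [2, 4, 5, 6, 9, 13, 15, 15, 19, 20, 33]
Total comparisons: 10

The merged array is [2, 4, 5, 6, 9, 13, 15, 15, 19, 20, 33], requiring 10 comparisons. The merge step runs in O(n) time where n is the total number of elements.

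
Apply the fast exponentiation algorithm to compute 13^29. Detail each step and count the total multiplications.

Computing 13^29 by squaring (build up from 13^1; each line after the first costs one multiplication):

13^1 = 13
13^2 = (13^1)^2 = 13^2 = 169
13^3 = 13 * 13^2 = 13 * 169 = 2197
13^6 = (13^3)^2 = 2197^2 = 4826809
13^7 = 13 * 13^6 = 13 * 4826809 = 62748517
13^14 = (13^7)^2 = 62748517^2 = 3937376385699289
13^28 = (13^14)^2 = 3937376385699289^2 = 15502932802662396215269535105521
13^29 = 13 * 13^28 = 13 * 15502932802662396215269535105521 = 201538126434611150798503956371773

Result: 201538126434611150798503956371773
Multiplications needed: 7 (7 lines after 13^1)

13^29 = 201538126434611150798503956371773. Using exponentiation by squaring, this requires 7 multiplications. The key idea: if the exponent is even, square the half-power; if odd, multiply by the base once.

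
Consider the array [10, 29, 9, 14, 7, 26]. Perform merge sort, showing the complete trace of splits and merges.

Merge sort trace:

Split: [10, 29, 9, 14, 7, 26] -> [10, 29, 9] and [14, 7, 26]
  Split: [10, 29, 9] -> [10] and [29, 9]
    Split: [29, 9] -> [29] and [9]
    Merge: [29] + [9] -> [9, 29]
  Merge: [10] + [9, 29] -> [9, 10, 29]
  Split: [14, 7, 26] -> [14] and [7, 26]
    Split: [7, 26] -> [7] and [26]
    Merge: [7] + [26] -> [7, 26]
  Merge: [14] + [7, 26] -> [7, 14, 26]
Merge: [9, 10, 29] + [7, 14, 26] -> [7, 9, 10, 14, 26, 29]

Final sorted array: [7, 9, 10, 14, 26, 29]

The merge sort proceeds by recursively splitting the array and merging sorted halves.
After all merges, the sorted array is [7, 9, 10, 14, 26, 29].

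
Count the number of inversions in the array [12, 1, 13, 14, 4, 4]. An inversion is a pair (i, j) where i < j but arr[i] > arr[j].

Finding inversions in [12, 1, 13, 14, 4, 4]:

(0, 1): arr[0]=12 > arr[1]=1
(0, 4): arr[0]=12 > arr[4]=4
(0, 5): arr[0]=12 > arr[5]=4
(2, 4): arr[2]=13 > arr[4]=4
(2, 5): arr[2]=13 > arr[5]=4
(3, 4): arr[3]=14 > arr[4]=4
(3, 5): arr[3]=14 > arr[5]=4

Total inversions: 7

The array has 7 inversion(s): (0,1), (0,4), (0,5), (2,4), (2,5), (3,4), (3,5). Each pair (i,j) satisfies i < j and arr[i] > arr[j].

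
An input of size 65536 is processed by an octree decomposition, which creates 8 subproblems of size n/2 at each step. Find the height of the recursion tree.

For divide and conquer with division factor 2:

Problem sizes at each level:
Level 0: 65536
Level 1: 32768
Level 2: 16384
Level 3: 8192
Level 4: 4096
Level 5: 2048
Level 6: 1024
Level 7: 512
Level 8: 256
Level 9: 128
Level 10: 64
Level 11: 32
Level 12: 16
Level 13: 8
Level 14: 4
Level 15: 2
Level 16: 1

The root is level 0 and the size-1 base case is level 16 (the tree spans levels 0 through 16, i.e. 17 levels counting the root), so the depth is the number of divisions: log_2(65536) = 16

The recursion tree depth is log_2(65536) = 16. At each level, the problem size is divided by 2, so it takes 16 divisions to reduce to a base case of size 1. The algorithm makes 8 recursive calls at each level.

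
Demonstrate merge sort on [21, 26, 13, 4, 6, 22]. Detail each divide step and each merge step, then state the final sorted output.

Merge sort trace:

Split: [21, 26, 13, 4, 6, 22] -> [21, 26, 13] and [4, 6, 22]
  Split: [21, 26, 13] -> [21] and [26, 13]
    Split: [26, 13] -> [26] and [13]
    Merge: [26] + [13] -> [13, 26]
  Merge: [21] + [13, 26] -> [13, 21, 26]
  Split: [4, 6, 22] -> [4] and [6, 22]
    Split: [6, 22] -> [6] and [22]
    Merge: [6] + [22] -> [6, 22]
  Merge: [4] + [6, 22] -> [4, 6, 22]
Merge: [13, 21, 26] + [4, 6, 22] -> [4, 6, 13, 21, 22, 26]

Final sorted array: [4, 6, 13, 21, 22, 26]

The merge sort proceeds by recursively splitting the array and merging sorted halves.
After all merges, the sorted array is [4, 6, 13, 21, 22, 26].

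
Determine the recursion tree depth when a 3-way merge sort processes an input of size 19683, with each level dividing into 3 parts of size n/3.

For divide and conquer with division factor 3:

Problem sizes at each level:
Level 0: 19683
Level 1: 6561
Level 2: 2187
Level 3: 729
Level 4: 243
Level 5: 81
Level 6: 27
Level 7: 9
Level 8: 3
Level 9: 1

The root is level 0 and the size-1 base case is level 9 (the tree spans levels 0 through 9, i.e. 10 levels counting the root), so the depth is the number of divisions: log_3(19683) = 9

The recursion tree depth is log_3(19683) = 9. At each level, the problem size is divided by 3, so it takes 9 divisions to reduce to a base case of size 1. The algorithm makes 3 recursive calls at each level.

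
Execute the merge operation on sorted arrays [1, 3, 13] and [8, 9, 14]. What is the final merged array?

Merging process:

Compare 1 vs 8: take 1 from left. Merged: [1]
Compare 3 vs 8: take 3 from left. Merged: [1, 3]
Compare 13 vs 8: take 8 from right. Merged: [1, 3, 8]
Compare 13 vs 9: take 9 from right. Merged: [1, 3, 8, 9]
Compare 13 vs 14: take 13 from left. Merged: [1, 3, 8, 9, 13]
Append remaining from right: [14]. Merged: [1, 3, 8, 9, 13, 14]

Final merged array: [1, 3, 8, 9, 13, 14]
Total comparisons: 5

The merged array is [1, 3, 8, 9, 13, 14], requiring 5 comparisons. The merge step runs in O(n) time where n is the total number of elements.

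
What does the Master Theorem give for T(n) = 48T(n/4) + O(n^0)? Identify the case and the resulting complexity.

Master Theorem for T(n) = 48T(n/4) + O(n^0):

a = 48, b = 4, c = 0
log_b(a) = log_4(48) = 2.7925

Case 1: c = 0 < log_4(48) = 2.7925
T(n) = O(n^(log_4 48))

For T(n) = 48T(n/4) + O(n^0): log_4(48) = 2.7925. This is Case 1 of the Master Theorem (c < log_b(a), work dominated by leaves), giving O(n^(log_4 48)).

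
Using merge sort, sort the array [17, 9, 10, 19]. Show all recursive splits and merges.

Merge sort trace:

Split: [17, 9, 10, 19] -> [17, 9] and [10, 19]
  Split: [17, 9] -> [17] and [9]
  Merge: [17] + [9] -> [9, 17]
  Split: [10, 19] -> [10] and [19]
  Merge: [10] + [19] -> [10, 19]
Merge: [9, 17] + [10, 19] -> [9, 10, 17, 19]

Final sorted array: [9, 10, 17, 19]

The merge sort proceeds by recursively splitting the array and merging sorted halves.
After all merges, the sorted array is [9, 10, 17, 19].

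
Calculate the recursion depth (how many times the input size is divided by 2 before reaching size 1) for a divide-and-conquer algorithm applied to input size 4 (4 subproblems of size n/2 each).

For divide and conquer with division factor 2:

Problem sizes at each level:
Level 0: 4
Level 1: 2
Level 2: 1

The root is level 0 and the size-1 base case is level 2 (the tree spans levels 0 through 2, i.e. 3 levels counting the root), so the depth is the number of divisions: log_2(4) = 2

The recursion tree depth is log_2(4) = 2. At each level, the problem size is divided by 2, so it takes 2 divisions to reduce to a base case of size 1. The algorithm makes 4 recursive calls at each level.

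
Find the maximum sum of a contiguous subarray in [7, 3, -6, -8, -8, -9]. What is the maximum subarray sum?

Using Kadane's algorithm on [7, 3, -6, -8, -8, -9]:

Scanning through the array:
Position 1 (value 3): max_ending_here = 10, max_so_far = 10
Position 2 (value -6): max_ending_here = 4, max_so_far = 10
Position 3 (value -8): max_ending_here = -4, max_so_far = 10
Position 4 (value -8): max_ending_here = -8, max_so_far = 10
Position 5 (value -9): max_ending_here = -9, max_so_far = 10

Maximum subarray: [7, 3]
Maximum sum: 10

The maximum subarray is [7, 3] with sum 10. This subarray runs from index 0 to index 1.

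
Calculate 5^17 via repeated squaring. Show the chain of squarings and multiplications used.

Computing 5^17 by squaring (build up from 5^1; each line after the first costs one multiplication):

5^1 = 5
5^2 = (5^1)^2 = 5^2 = 25
5^4 = (5^2)^2 = 25^2 = 625
5^8 = (5^4)^2 = 625^2 = 390625
5^16 = (5^8)^2 = 390625^2 = 152587890625
5^17 = 5 * 5^16 = 5 * 152587890625 = 762939453125

Result: 762939453125
Multiplications needed: 5 (5 lines after 5^1)

5^17 = 762939453125. Using exponentiation by squaring, this requires 5 multiplications. The key idea: if the exponent is even, square the half-power; if odd, multiply by the base once.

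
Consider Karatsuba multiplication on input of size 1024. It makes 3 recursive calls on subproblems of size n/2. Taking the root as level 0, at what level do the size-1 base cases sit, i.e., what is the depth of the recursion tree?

For divide and conquer with division factor 2:

Problem sizes at each level:
Level 0: 1024
Level 1: 512
Level 2: 256
Level 3: 128
Level 4: 64
Level 5: 32
Level 6: 16
Level 7: 8
Level 8: 4
Level 9: 2
Level 10: 1

The root is level 0 and the size-1 base case is level 10 (the tree spans levels 0 through 10, i.e. 11 levels counting the root), so the depth is the number of divisions: log_2(1024) = 10

The recursion tree depth is log_2(1024) = 10. At each level, the problem size is divided by 2, so it takes 10 divisions to reduce to a base case of size 1. The algorithm makes 3 recursive calls at each level.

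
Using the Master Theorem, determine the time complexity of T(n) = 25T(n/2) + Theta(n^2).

Master Theorem for T(n) = 25T(n/2) + O(n^2):

a = 25, b = 2, c = 2
log_b(a) = log_2(25) = 4.6439

Case 1: c = 2 < log_2(25) = 4.6439
T(n) = O(n^(log_2 25))

For T(n) = 25T(n/2) + O(n^2): log_2(25) = 4.6439. This is Case 1 of the Master Theorem (c < log_b(a), work dominated by leaves), giving O(n^(log_2 25)).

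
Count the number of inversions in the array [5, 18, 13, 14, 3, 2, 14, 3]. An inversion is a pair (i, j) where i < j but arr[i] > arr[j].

Finding inversions in [5, 18, 13, 14, 3, 2, 14, 3]:

(0, 4): arr[0]=5 > arr[4]=3
(0, 5): arr[0]=5 > arr[5]=2
(0, 7): arr[0]=5 > arr[7]=3
(1, 2): arr[1]=18 > arr[2]=13
(1, 3): arr[1]=18 > arr[3]=14
(1, 4): arr[1]=18 > arr[4]=3
(1, 5): arr[1]=18 > arr[5]=2
(1, 6): arr[1]=18 > arr[6]=14
(1, 7): arr[1]=18 > arr[7]=3
(2, 4): arr[2]=13 > arr[4]=3
(2, 5): arr[2]=13 > arr[5]=2
(2, 7): arr[2]=13 > arr[7]=3
(3, 4): arr[3]=14 > arr[4]=3
(3, 5): arr[3]=14 > arr[5]=2
(3, 7): arr[3]=14 > arr[7]=3
(4, 5): arr[4]=3 > arr[5]=2
(6, 7): arr[6]=14 > arr[7]=3

Total inversions: 17

The array has 17 inversion(s): (0,4), (0,5), (0,7), (1,2), (1,3), (1,4), (1,5), (1,6), (1,7), (2,4), (2,5), (2,7), (3,4), (3,5), (3,7), (4,5), (6,7). Each pair (i,j) satisfies i < j and arr[i] > arr[j].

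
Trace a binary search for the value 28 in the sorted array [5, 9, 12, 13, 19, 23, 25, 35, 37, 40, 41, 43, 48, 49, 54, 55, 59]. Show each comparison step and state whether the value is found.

Binary search for 28 in [5, 9, 12, 13, 19, 23, 25, 35, 37, 40, 41, 43, 48, 49, 54, 55, 59]:

lo=0, hi=16, mid=8, arr[mid]=37 -> 37 > 28, search left half
lo=0, hi=7, mid=3, arr[mid]=13 -> 13 < 28, search right half
lo=4, hi=7, mid=5, arr[mid]=23 -> 23 < 28, search right half
lo=6, hi=7, mid=6, arr[mid]=25 -> 25 < 28, search right half
lo=7, hi=7, mid=7, arr[mid]=35 -> 35 > 28, search left half
lo=7 > hi=6, target 28 not found

Binary search determines that 28 is not in the array after 5 comparisons. The search space was exhausted without finding the target.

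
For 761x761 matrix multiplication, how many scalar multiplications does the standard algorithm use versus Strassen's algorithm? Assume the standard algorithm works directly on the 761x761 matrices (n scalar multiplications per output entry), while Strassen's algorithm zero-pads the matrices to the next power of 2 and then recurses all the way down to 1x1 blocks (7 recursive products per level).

Matrix multiplication for 761x761 matrices:

Strassen's algorithm requires power-of-2 dimensions. Pad 761x761 to 1024x1024 (next power of 2).

Standard algorithm: 761^3 = 440711081 multiplications
Strassen's algorithm: 7^(log2(1024)) = 7^10 = 282475249 multiplications
Savings: 440711081 - 282475249 = 158235832 multiplications

Standard: 440711081 multiplications (761^3). Strassen: 282475249 multiplications (7^10, after padding to 1024x1024). Strassen reduces 8 recursive multiplications to 7 at each level.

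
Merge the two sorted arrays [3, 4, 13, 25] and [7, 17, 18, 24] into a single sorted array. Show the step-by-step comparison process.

Merging process:

Compare 3 vs 7: take 3 from left. Merged: [3]
Compare 4 vs 7: take 4 from left. Merged: [3, 4]
Compare 13 vs 7: take 7 from right. Merged: [3, 4, 7]
Compare 13 vs 17: take 13 from left. Merged: [3, 4, 7, 13]
Compare 25 vs 17: take 17 from right. Merged: [3, 4, 7, 13, 17]
Compare 25 vs 18: take 18 from right. Merged: [3, 4, 7, 13, 17, 18]
Compare 25 vs 24: take 24 from right. Merged: [3, 4, 7, 13, 17, 18, 24]
Append remaining from left: [25]. Merged: [3, 4, 7, 13, 17, 18, 24, 25]

Final merged array: [3, 4, 7, 13, 17, 18, 24, 25]
Total comparisons: 7

The merged array is [3, 4, 7, 13, 17, 18, 24, 25], requiring 7 comparisons. The merge step runs in O(n) time where n is the total number of elements.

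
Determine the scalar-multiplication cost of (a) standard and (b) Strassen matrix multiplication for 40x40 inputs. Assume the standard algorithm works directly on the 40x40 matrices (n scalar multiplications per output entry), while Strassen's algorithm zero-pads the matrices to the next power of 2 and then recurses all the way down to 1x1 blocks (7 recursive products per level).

Matrix multiplication for 40x40 matrices:

Strassen's algorithm requires power-of-2 dimensions. Pad 40x40 to 64x64 (next power of 2).

Standard algorithm: 40^3 = 64000 multiplications
Strassen's algorithm: 7^(log2(64)) = 7^6 = 117649 multiplications
Difference: 64000 - 117649 = -53649 (Strassen uses MORE here due to padding overhead — for small or just-over-power-of-2 n, padding can outweigh the per-level savings)

Standard: 64000 multiplications (40^3). Strassen: 117649 multiplications (7^6, after padding to 64x64). Strassen reduces 8 recursive multiplications to 7 at each level.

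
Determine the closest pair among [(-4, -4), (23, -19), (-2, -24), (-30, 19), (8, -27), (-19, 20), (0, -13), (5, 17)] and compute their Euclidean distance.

Computing all pairwise distances among 8 points:

d((-4, -4), (23, -19)) = 30.8869
d((-4, -4), (-2, -24)) = 20.0998
d((-4, -4), (-30, 19)) = 34.7131
d((-4, -4), (8, -27)) = 25.9422
d((-4, -4), (-19, 20)) = 28.3019
d((-4, -4), (0, -13)) = 9.8489 <-- minimum
d((-4, -4), (5, 17)) = 22.8473
d((23, -19), (-2, -24)) = 25.4951
d((23, -19), (-30, 19)) = 65.215
d((23, -19), (8, -27)) = 17.0
d((23, -19), (-19, 20)) = 57.3149
d((23, -19), (0, -13)) = 23.7697
d((23, -19), (5, 17)) = 40.2492
d((-2, -24), (-30, 19)) = 51.3128
d((-2, -24), (8, -27)) = 10.4403
d((-2, -24), (-19, 20)) = 47.1699
d((-2, -24), (0, -13)) = 11.1803
d((-2, -24), (5, 17)) = 41.5933
d((-30, 19), (8, -27)) = 59.6657
d((-30, 19), (-19, 20)) = 11.0454
d((-30, 19), (0, -13)) = 43.8634
d((-30, 19), (5, 17)) = 35.0571
d((8, -27), (-19, 20)) = 54.2033
d((8, -27), (0, -13)) = 16.1245
d((8, -27), (5, 17)) = 44.1022
d((-19, 20), (0, -13)) = 38.0789
d((-19, 20), (5, 17)) = 24.1868
d((0, -13), (5, 17)) = 30.4138

Closest pair: (-4, -4) and (0, -13) with distance 9.8489

The closest pair is (-4, -4) and (0, -13) with Euclidean distance 9.8489. For 8 points, brute-force pairwise comparison is shown above. For large n, the divide-and-conquer algorithm (sort by x, recurse on halves, check the dividing strip) achieves O(n log n).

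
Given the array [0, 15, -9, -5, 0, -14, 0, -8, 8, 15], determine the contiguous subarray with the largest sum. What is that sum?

Using Kadane's algorithm on [0, 15, -9, -5, 0, -14, 0, -8, 8, 15]:

Scanning through the array:
Position 1 (value 15): max_ending_here = 15, max_so_far = 15
Position 2 (value -9): max_ending_here = 6, max_so_far = 15
Position 3 (value -5): max_ending_here = 1, max_so_far = 15
Position 4 (value 0): max_ending_here = 1, max_so_far = 15
Position 5 (value -14): max_ending_here = -13, max_so_far = 15
Position 6 (value 0): max_ending_here = 0, max_so_far = 15
Position 7 (value -8): max_ending_here = -8, max_so_far = 15
Position 8 (value 8): max_ending_here = 8, max_so_far = 15
Position 9 (value 15): max_ending_here = 23, max_so_far = 23

Maximum subarray: [8, 15]
Maximum sum: 23

The maximum subarray is [8, 15] with sum 23. This subarray runs from index 8 to index 9.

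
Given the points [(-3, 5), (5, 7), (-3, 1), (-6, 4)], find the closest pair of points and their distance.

Computing all pairwise distances among 4 points:

d((-3, 5), (5, 7)) = 8.2462
d((-3, 5), (-3, 1)) = 4.0
d((-3, 5), (-6, 4)) = 3.1623 <-- minimum
d((5, 7), (-3, 1)) = 10.0
d((5, 7), (-6, 4)) = 11.4018
d((-3, 1), (-6, 4)) = 4.2426

Closest pair: (-3, 5) and (-6, 4) with distance 3.1623

The closest pair is (-3, 5) and (-6, 4) with Euclidean distance 3.1623. For 4 points, brute-force pairwise comparison is shown above. For large n, the divide-and-conquer algorithm (sort by x, recurse on halves, check the dividing strip) achieves O(n log n).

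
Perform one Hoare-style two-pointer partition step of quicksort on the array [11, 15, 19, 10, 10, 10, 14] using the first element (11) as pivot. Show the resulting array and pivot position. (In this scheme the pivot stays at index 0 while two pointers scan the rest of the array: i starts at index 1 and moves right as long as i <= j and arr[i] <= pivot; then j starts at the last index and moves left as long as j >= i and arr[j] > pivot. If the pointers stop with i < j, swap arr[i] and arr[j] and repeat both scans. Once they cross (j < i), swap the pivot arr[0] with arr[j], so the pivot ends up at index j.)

Hoare-style two-pointer partition with pivot = 11:

Initial array: [11, 15, 19, 10, 10, 10, 14]

Pointers start at i = 1, j = 6.
i stops at index 1 (arr[1]=15 > 11), j stops at index 5 (arr[5]=10 <= 11): swap arr[1] and arr[5], array becomes [11, 10, 19, 10, 10, 15, 14]
i stops at index 2 (arr[2]=19 > 11), j stops at index 4 (arr[4]=10 <= 11): swap arr[2] and arr[4], array becomes [11, 10, 10, 10, 19, 15, 14]
i ends at 4, j ends at 3: the pointers have crossed (j < i), so scanning stops.

Swap pivot arr[0] with arr[3] to place pivot at position 3: [10, 10, 10, 11, 19, 15, 14]
Pivot position: 3

After partitioning with pivot 11, the array becomes [10, 10, 10, 11, 19, 15, 14]. The pivot is placed at index 3. All elements to the left of the pivot are <= 11, and all elements to the right are > 11.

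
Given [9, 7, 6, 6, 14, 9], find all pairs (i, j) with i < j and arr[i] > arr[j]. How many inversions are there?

Finding inversions in [9, 7, 6, 6, 14, 9]:

(0, 1): arr[0]=9 > arr[1]=7
(0, 2): arr[0]=9 > arr[2]=6
(0, 3): arr[0]=9 > arr[3]=6
(1, 2): arr[1]=7 > arr[2]=6
(1, 3): arr[1]=7 > arr[3]=6
(4, 5): arr[4]=14 > arr[5]=9

Total inversions: 6

The array has 6 inversion(s): (0,1), (0,2), (0,3), (1,2), (1,3), (4,5). Each pair (i,j) satisfies i < j and arr[i] > arr[j].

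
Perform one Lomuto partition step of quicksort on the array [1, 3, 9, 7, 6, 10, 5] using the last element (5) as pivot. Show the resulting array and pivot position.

Lomuto partition with pivot = 5:

Initial array: [1, 3, 9, 7, 6, 10, 5]

arr[0]=1 <= 5: swap with position 0, array becomes [1, 3, 9, 7, 6, 10, 5]
arr[1]=3 <= 5: swap with position 1, array becomes [1, 3, 9, 7, 6, 10, 5]
arr[2]=9 > 5: no swap
arr[3]=7 > 5: no swap
arr[4]=6 > 5: no swap
arr[5]=10 > 5: no swap

Place pivot at position 2: [1, 3, 5, 7, 6, 10, 9]
Pivot position: 2

After partitioning with pivot 5, the array becomes [1, 3, 5, 7, 6, 10, 9]. The pivot is placed at index 2. All elements to the left of the pivot are <= 5, and all elements to the right are > 5.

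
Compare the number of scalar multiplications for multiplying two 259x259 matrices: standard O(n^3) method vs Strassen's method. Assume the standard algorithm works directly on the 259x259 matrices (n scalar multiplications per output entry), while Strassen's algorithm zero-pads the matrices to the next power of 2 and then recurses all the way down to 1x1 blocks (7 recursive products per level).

Matrix multiplication for 259x259 matrices:

Strassen's algorithm requires power-of-2 dimensions. Pad 259x259 to 512x512 (next power of 2).

Standard algorithm: 259^3 = 17373979 multiplications
Strassen's algorithm: 7^(log2(512)) = 7^9 = 40353607 multiplications
Difference: 17373979 - 40353607 = -22979628 (Strassen uses MORE here due to padding overhead — for small or just-over-power-of-2 n, padding can outweigh the per-level savings)

Standard: 17373979 multiplications (259^3). Strassen: 40353607 multiplications (7^9, after padding to 512x512). Strassen reduces 8 recursive multiplications to 7 at each level.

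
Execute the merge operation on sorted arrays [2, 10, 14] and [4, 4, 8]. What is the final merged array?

Merging process:

Compare 2 vs 4: take 2 from left. Merged: [2]
Compare 10 vs 4: take 4 from right. Merged: [2, 4]
Compare 10 vs 4: take 4 from right. Merged: [2, 4, 4]
Compare 10 vs 8: take 8 from right. Merged: [2, 4, 4, 8]
Append remaining from left: [10, 14]. Merged: [2, 4, 4, 8, 10, 14]

Final merged array: [2, 4, 4, 8, 10, 14]
Total comparisons: 4

The merged array is [2, 4, 4, 8, 10, 14], requiring 4 comparisons. The merge step runs in O(n) time where n is the total number of elements.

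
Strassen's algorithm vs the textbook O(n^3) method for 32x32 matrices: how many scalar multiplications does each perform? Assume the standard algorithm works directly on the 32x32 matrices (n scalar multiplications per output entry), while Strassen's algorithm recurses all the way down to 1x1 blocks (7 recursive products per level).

Matrix multiplication for 32x32 matrices:

Standard algorithm: 32^3 = 32768 multiplications
Strassen's algorithm: 7^(log2(32)) = 7^5 = 16807 multiplications
Savings: 32768 - 16807 = 15961 multiplications

Standard: 32768 multiplications (32^3). Strassen: 16807 multiplications (7^5). Strassen reduces 8 recursive multiplications to 7 at each level.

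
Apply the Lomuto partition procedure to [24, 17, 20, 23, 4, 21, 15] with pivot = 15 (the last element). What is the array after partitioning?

Lomuto partition with pivot = 15:

Initial array: [24, 17, 20, 23, 4, 21, 15]

arr[0]=24 > 15: no swap
arr[1]=17 > 15: no swap
arr[2]=20 > 15: no swap
arr[3]=23 > 15: no swap
arr[4]=4 <= 15: swap with position 0, array becomes [4, 17, 20, 23, 24, 21, 15]
arr[5]=21 > 15: no swap

Place pivot at position 1: [4, 15, 20, 23, 24, 21, 17]
Pivot position: 1

After partitioning with pivot 15, the array becomes [4, 15, 20, 23, 24, 21, 17]. The pivot is placed at index 1. All elements to the left of the pivot are <= 15, and all elements to the right are > 15.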